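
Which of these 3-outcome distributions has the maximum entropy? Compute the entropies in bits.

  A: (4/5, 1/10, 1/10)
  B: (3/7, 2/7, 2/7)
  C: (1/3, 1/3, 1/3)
C

For a discrete distribution over n outcomes, entropy is maximized by the uniform distribution.

Computing entropies:
H(A) = 0.9219 bits
H(B) = 1.5567 bits
H(C) = 1.5850 bits

The uniform distribution (where all probabilities equal 1/3) achieves the maximum entropy of log_2(3) = 1.5850 bits.

Distribution C has the highest entropy.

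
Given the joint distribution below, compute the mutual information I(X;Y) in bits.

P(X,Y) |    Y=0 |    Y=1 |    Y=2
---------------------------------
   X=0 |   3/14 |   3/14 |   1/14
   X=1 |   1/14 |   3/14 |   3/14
0.1078 bits

Mutual information: I(X;Y) = H(X) + H(Y) - H(X,Y)

Marginals:
P(X) = (1/2, 1/2), H(X) = 1.0000 bits
P(Y) = (2/7, 3/7, 2/7), H(Y) = 1.5567 bits

Joint entropy: H(X,Y) = 2.4488 bits

I(X;Y) = 1.0000 + 1.5567 - 2.4488 = 0.1078 bits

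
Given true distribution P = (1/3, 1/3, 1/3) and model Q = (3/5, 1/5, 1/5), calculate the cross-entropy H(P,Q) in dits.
0.5399 dits

Cross-entropy: H(P,Q) = -Σ p(x) log q(x)

Alternatively: H(P,Q) = H(P) + D_KL(P||Q)
H(P) = 0.4771 dits
D_KL(P||Q) = 0.0628 dits

H(P,Q) = 0.4771 + 0.0628 = 0.5399 dits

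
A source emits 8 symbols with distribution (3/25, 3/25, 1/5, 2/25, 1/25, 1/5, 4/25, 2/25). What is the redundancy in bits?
0.1453 bits

Redundancy measures how far a source is from maximum entropy:
R = H_max - H(X)

Maximum entropy for 8 symbols: H_max = log_2(8) = 3.0000 bits
Actual entropy: H(X) = 2.8547 bits
Redundancy: R = 3.0000 - 2.8547 = 0.1453 bits

This redundancy represents potential for compression: the source could be compressed by 0.1453 bits per symbol.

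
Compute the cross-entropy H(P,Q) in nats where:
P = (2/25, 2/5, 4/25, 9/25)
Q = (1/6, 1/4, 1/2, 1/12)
1.7033 nats

Cross-entropy: H(P,Q) = -Σ p(x) log q(x)

Alternatively: H(P,Q) = H(P) + D_KL(P||Q)
H(P) = 1.2296 nats
D_KL(P||Q) = 0.4737 nats

H(P,Q) = 1.2296 + 0.4737 = 1.7033 nats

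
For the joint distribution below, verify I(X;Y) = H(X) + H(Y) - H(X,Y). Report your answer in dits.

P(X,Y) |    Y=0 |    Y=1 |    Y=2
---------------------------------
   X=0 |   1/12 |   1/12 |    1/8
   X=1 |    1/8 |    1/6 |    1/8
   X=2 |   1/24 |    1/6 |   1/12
I(X;Y) = 0.0132 dits

Mutual information has multiple equivalent forms:
- I(X;Y) = H(X) - H(X|Y)
- I(X;Y) = H(Y) - H(Y|X)
- I(X;Y) = H(X) + H(Y) - H(X,Y)

Computing all quantities:
H(X) = 0.4706, H(Y) = 0.4680, H(X,Y) = 0.9253
H(X|Y) = 0.4574, H(Y|X) = 0.4548

Verification:
H(X) - H(X|Y) = 0.4706 - 0.4574 = 0.0132
H(Y) - H(Y|X) = 0.4680 - 0.4548 = 0.0132
H(X) + H(Y) - H(X,Y) = 0.4706 + 0.4680 - 0.9253 = 0.0132

All forms give I(X;Y) = 0.0132 dits. ✓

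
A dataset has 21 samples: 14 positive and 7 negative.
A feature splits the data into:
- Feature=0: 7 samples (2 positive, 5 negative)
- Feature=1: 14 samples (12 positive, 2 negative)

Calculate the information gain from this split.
0.2361 bits

Information Gain = H(Y) - H(Y|Feature)

Before split:
P(positive) = 14/21 = 0.6667
H(Y) = 0.9183 bits

After split:
Feature=0: H = 0.8631 bits (weight = 7/21)
Feature=1: H = 0.5917 bits (weight = 14/21)
H(Y|Feature) = (7/21)×0.8631 + (14/21)×0.5917 = 0.6822 bits

Information Gain = 0.9183 - 0.6822 = 0.2361 bits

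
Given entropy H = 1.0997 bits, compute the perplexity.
2.1431

Perplexity is 2^H (or exp(H) for natural log).

H = 1.0997 bits
Perplexity = 2^1.0997 = 2.1431

Interpretation: The model's uncertainty is equivalent to choosing uniformly among 2.1 options.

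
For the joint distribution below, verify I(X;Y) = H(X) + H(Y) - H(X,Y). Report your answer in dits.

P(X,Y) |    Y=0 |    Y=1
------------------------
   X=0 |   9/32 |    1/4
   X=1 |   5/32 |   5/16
I(X;Y) = 0.0085 dits

Mutual information has multiple equivalent forms:
- I(X;Y) = H(X) - H(X|Y)
- I(X;Y) = H(Y) - H(Y|X)
- I(X;Y) = H(X) + H(Y) - H(X,Y)

Computing all quantities:
H(X) = 0.3002, H(Y) = 0.2976, H(X,Y) = 0.5893
H(X|Y) = 0.2917, H(Y|X) = 0.2891

Verification:
H(X) - H(X|Y) = 0.3002 - 0.2917 = 0.0085
H(Y) - H(Y|X) = 0.2976 - 0.2891 = 0.0085
H(X) + H(Y) - H(X,Y) = 0.3002 + 0.2976 - 0.5893 = 0.0085

All forms give I(X;Y) = 0.0085 dits. ✓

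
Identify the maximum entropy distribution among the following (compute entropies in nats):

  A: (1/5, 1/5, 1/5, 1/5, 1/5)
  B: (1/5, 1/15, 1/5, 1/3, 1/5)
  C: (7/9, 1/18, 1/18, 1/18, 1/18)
A

For a discrete distribution over n outcomes, entropy is maximized by the uniform distribution.

Computing entropies:
H(A) = 1.6094 nats
H(B) = 1.5124 nats
H(C) = 0.8378 nats

The uniform distribution (where all probabilities equal 1/5) achieves the maximum entropy of log_e(5) = 1.6094 nats.

Distribution A has the highest entropy.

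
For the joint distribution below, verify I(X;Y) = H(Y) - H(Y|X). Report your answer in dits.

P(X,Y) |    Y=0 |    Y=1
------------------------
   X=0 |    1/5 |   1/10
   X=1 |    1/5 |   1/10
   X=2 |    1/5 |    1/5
I(X;Y) = 0.0060 dits

Mutual information has multiple equivalent forms:
- I(X;Y) = H(X) - H(X|Y)
- I(X;Y) = H(Y) - H(Y|X)
- I(X;Y) = H(X) + H(Y) - H(X,Y)

Computing all quantities:
H(X) = 0.4729, H(Y) = 0.2923, H(X,Y) = 0.7592
H(X|Y) = 0.4669, H(Y|X) = 0.2863

Verification:
H(X) - H(X|Y) = 0.4729 - 0.4669 = 0.0060
H(Y) - H(Y|X) = 0.2923 - 0.2863 = 0.0060
H(X) + H(Y) - H(X,Y) = 0.4729 + 0.2923 - 0.7592 = 0.0060

All forms give I(X;Y) = 0.0060 dits. ✓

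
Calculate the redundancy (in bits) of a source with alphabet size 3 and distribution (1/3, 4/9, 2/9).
0.0545 bits

Redundancy measures how far a source is from maximum entropy:
R = H_max - H(X)

Maximum entropy for 3 symbols: H_max = log_2(3) = 1.5850 bits
Actual entropy: H(X) = 1.5305 bits
Redundancy: R = 1.5850 - 1.5305 = 0.0545 bits

This redundancy represents potential for compression: the source could be compressed by 0.0545 bits per symbol.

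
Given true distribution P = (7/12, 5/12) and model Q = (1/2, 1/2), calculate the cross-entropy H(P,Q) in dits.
0.3010 dits

Cross-entropy: H(P,Q) = -Σ p(x) log q(x)

Alternatively: H(P,Q) = H(P) + D_KL(P||Q)
H(P) = 0.2950 dits
D_KL(P||Q) = 0.0061 dits

H(P,Q) = 0.2950 + 0.0061 = 0.3010 dits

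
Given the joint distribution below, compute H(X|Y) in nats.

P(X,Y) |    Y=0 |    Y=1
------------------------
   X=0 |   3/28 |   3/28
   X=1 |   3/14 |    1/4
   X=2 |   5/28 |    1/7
1.0478 nats

Using the chain rule: H(X|Y) = H(X,Y) - H(Y)

First, compute H(X,Y) = 1.7409 nats

Marginal P(Y) = (1/2, 1/2)
H(Y) = 0.6931 nats

H(X|Y) = H(X,Y) - H(Y) = 1.7409 - 0.6931 = 1.0478 nats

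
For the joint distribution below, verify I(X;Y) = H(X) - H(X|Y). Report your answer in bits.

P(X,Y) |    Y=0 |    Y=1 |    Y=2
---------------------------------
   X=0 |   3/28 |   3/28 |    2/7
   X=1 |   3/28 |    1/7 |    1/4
I(X;Y) = 0.0054 bits

Mutual information has multiple equivalent forms:
- I(X;Y) = H(X) - H(X|Y)
- I(X;Y) = H(Y) - H(Y|X)
- I(X;Y) = H(X) + H(Y) - H(X,Y)

Computing all quantities:
H(X) = 1.0000, H(Y) = 1.4586, H(X,Y) = 2.4532
H(X|Y) = 0.9946, H(Y|X) = 1.4532

Verification:
H(X) - H(X|Y) = 1.0000 - 0.9946 = 0.0054
H(Y) - H(Y|X) = 1.4586 - 1.4532 = 0.0054
H(X) + H(Y) - H(X,Y) = 1.0000 + 1.4586 - 2.4532 = 0.0054

All forms give I(X;Y) = 0.0054 bits. ✓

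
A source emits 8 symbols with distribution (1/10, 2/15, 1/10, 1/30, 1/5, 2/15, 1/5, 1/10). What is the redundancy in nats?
0.0942 nats

Redundancy measures how far a source is from maximum entropy:
R = H_max - H(X)

Maximum entropy for 8 symbols: H_max = log_e(8) = 2.0794 nats
Actual entropy: H(X) = 1.9852 nats
Redundancy: R = 2.0794 - 1.9852 = 0.0942 nats

This redundancy represents potential for compression: the source could be compressed by 0.0942 nats per symbol.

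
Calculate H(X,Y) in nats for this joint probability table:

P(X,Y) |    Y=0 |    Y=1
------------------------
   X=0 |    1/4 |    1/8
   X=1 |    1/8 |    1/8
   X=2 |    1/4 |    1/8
1.7329 nats

Joint entropy is H(X,Y) = -Σ_{x,y} p(x,y) log p(x,y).

Summing over all non-zero entries:
H(X,Y) = -[1/4·log_e(1/4) + 1/8·log_e(1/8) + 1/8·log_e(1/8) + 1/8·log_e(1/8) + 1/4·log_e(1/4) + 1/8·log_e(1/8)]
H(X,Y) = 1.7329 nats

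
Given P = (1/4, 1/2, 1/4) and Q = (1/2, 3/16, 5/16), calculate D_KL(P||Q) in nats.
0.2613 nats

KL divergence: D_KL(P||Q) = Σ p(x) log(p(x)/q(x))

Computing term by term:
  x=0: 1/4 × log_e[(1/4)/(1/2)] = 1/4 × -0.6931 = -0.1733
  x=1: 1/2 × log_e[(1/2)/(3/16)] = 1/2 × 0.9808 = 0.4904
  x=2: 1/4 × log_e[(1/4)/(5/16)] = 1/4 × -0.2231 = -0.0558

D_KL(P||Q) = 0.2613 nats

Note: KL divergence is always non-negative and equals 0 iff P = Q.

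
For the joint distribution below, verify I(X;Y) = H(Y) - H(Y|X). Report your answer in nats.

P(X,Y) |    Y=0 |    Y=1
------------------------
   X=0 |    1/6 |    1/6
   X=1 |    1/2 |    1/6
I(X;Y) = 0.0306 nats

Mutual information has multiple equivalent forms:
- I(X;Y) = H(X) - H(X|Y)
- I(X;Y) = H(Y) - H(Y|X)
- I(X;Y) = H(X) + H(Y) - H(X,Y)

Computing all quantities:
H(X) = 0.6365, H(Y) = 0.6365, H(X,Y) = 1.2425
H(X|Y) = 0.6059, H(Y|X) = 0.6059

Verification:
H(X) - H(X|Y) = 0.6365 - 0.6059 = 0.0306
H(Y) - H(Y|X) = 0.6365 - 0.6059 = 0.0306
H(X) + H(Y) - H(X,Y) = 0.6365 + 0.6365 - 1.2425 = 0.0306

All forms give I(X;Y) = 0.0306 nats. ✓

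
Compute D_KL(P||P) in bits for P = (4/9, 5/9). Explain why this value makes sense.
0.0000 bits

KL divergence satisfies the Gibbs inequality: D_KL(P||Q) ≥ 0 for all distributions P, Q.

D_KL(P||Q) = Σ p(x) log(p(x)/q(x))
Each term is p(x) × log_2(p(x)/p(x)) = p(x) × log_2(1) = 0, so the sum is 0.
D_KL(P||Q) = 0.0000 bits

When P = Q, the KL divergence is exactly 0, as there is no 'divergence' between identical distributions.

This non-negativity is a fundamental property: relative entropy cannot be negative because it measures how different Q is from P.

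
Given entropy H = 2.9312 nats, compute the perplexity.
18.7501

Perplexity is e^H (or exp(H) for natural log).

H = 2.9312 nats
Perplexity = e^2.9312 = 18.7501

Interpretation: The model's uncertainty is equivalent to choosing uniformly among 18.8 options.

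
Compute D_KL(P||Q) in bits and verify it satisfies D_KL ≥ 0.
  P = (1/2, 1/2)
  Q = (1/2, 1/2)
0.0000 bits

KL divergence satisfies the Gibbs inequality: D_KL(P||Q) ≥ 0 for all distributions P, Q.

D_KL(P||Q) = Σ p(x) log(p(x)/q(x))
Term by term:
  x=0: 1/2 × log_2[(1/2)/(1/2)] = 0.0000
  x=1: 1/2 × log_2[(1/2)/(1/2)] = 0.0000
D_KL(P||Q) = 0.0000 bits

D_KL(P||Q) = 0.0000 ≥ 0 ✓

This non-negativity is a fundamental property: relative entropy cannot be negative because it measures how different Q is from P.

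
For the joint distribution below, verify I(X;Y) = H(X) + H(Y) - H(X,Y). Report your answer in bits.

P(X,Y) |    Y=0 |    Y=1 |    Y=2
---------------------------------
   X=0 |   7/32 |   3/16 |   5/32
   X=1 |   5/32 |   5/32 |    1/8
I(X;Y) = 0.0008 bits

Mutual information has multiple equivalent forms:
- I(X;Y) = H(X) - H(X|Y)
- I(X;Y) = H(Y) - H(Y|X)
- I(X;Y) = H(X) + H(Y) - H(X,Y)

Computing all quantities:
H(X) = 0.9887, H(Y) = 1.5749, H(X,Y) = 2.5628
H(X|Y) = 0.9879, H(Y|X) = 1.5741

Verification:
H(X) - H(X|Y) = 0.9887 - 0.9879 = 0.0008
H(Y) - H(Y|X) = 1.5749 - 1.5741 = 0.0008
H(X) + H(Y) - H(X,Y) = 0.9887 + 1.5749 - 2.5628 = 0.0008

All forms give I(X;Y) = 0.0008 bits. ✓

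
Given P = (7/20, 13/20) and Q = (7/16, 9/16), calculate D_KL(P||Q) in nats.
0.0159 nats

KL divergence: D_KL(P||Q) = Σ p(x) log(p(x)/q(x))

Computing term by term:
  x=0: 7/20 × log_e[(7/20)/(7/16)] = 7/20 × -0.2231 = -0.0781
  x=1: 13/20 × log_e[(13/20)/(9/16)] = 13/20 × 0.1446 = 0.0940

D_KL(P||Q) = 0.0159 nats

Note: KL divergence is always non-negative and equals 0 iff P = Q.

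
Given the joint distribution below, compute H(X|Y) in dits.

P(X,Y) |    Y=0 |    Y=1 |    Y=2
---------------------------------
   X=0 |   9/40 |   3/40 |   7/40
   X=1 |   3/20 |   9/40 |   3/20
0.2803 dits

Using the chain rule: H(X|Y) = H(X,Y) - H(Y)

First, compute H(X,Y) = 0.7555 dits

Marginal P(Y) = (3/8, 3/10, 13/40)
H(Y) = 0.4752 dits

H(X|Y) = H(X,Y) - H(Y) = 0.7555 - 0.4752 = 0.2803 dits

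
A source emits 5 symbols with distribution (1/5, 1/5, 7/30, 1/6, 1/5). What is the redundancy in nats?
0.0056 nats

Redundancy measures how far a source is from maximum entropy:
R = H_max - H(X)

Maximum entropy for 5 symbols: H_max = log_e(5) = 1.6094 nats
Actual entropy: H(X) = 1.6039 nats
Redundancy: R = 1.6094 - 1.6039 = 0.0056 nats

This redundancy represents potential for compression: the source could be compressed by 0.0056 nats per symbol.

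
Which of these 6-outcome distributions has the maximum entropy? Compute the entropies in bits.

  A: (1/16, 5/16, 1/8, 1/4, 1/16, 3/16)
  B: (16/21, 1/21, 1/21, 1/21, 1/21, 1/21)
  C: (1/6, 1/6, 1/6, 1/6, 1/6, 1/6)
C

For a discrete distribution over n outcomes, entropy is maximized by the uniform distribution.

Computing entropies:
H(A) = 2.3522 bits
H(B) = 1.3447 bits
H(C) = 2.5850 bits

The uniform distribution (where all probabilities equal 1/6) achieves the maximum entropy of log_2(6) = 2.5850 bits.

Distribution C has the highest entropy.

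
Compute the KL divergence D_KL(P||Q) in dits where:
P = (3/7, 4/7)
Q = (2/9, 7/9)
0.0457 dits

KL divergence: D_KL(P||Q) = Σ p(x) log(p(x)/q(x))

Computing term by term:
  x=0: 3/7 × log_10[(3/7)/(2/9)] = 3/7 × 0.2852 = 0.1222
  x=1: 4/7 × log_10[(4/7)/(7/9)] = 4/7 × -0.1339 = -0.0765

D_KL(P||Q) = 0.0457 dits

Note: KL divergence is always non-negative and equals 0 iff P = Q.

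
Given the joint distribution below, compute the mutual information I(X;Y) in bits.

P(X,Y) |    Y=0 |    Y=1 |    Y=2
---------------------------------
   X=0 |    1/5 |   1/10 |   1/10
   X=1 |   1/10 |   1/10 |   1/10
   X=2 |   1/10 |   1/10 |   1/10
0.0200 bits

Mutual information: I(X;Y) = H(X) + H(Y) - H(X,Y)

Marginals:
P(X) = (2/5, 3/10, 3/10), H(X) = 1.5710 bits
P(Y) = (2/5, 3/10, 3/10), H(Y) = 1.5710 bits

Joint entropy: H(X,Y) = 3.1219 bits

I(X;Y) = 1.5710 + 1.5710 - 3.1219 = 0.0200 bits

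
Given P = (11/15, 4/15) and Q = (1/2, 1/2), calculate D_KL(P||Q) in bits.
0.1634 bits

KL divergence: D_KL(P||Q) = Σ p(x) log(p(x)/q(x))

Computing term by term:
  x=0: 11/15 × log_2[(11/15)/(1/2)] = 11/15 × 0.5525 = 0.4052
  x=1: 4/15 × log_2[(4/15)/(1/2)] = 4/15 × -0.9069 = -0.2418

D_KL(P||Q) = 0.1634 bits

Note: KL divergence is always non-negative and equals 0 iff P = Q.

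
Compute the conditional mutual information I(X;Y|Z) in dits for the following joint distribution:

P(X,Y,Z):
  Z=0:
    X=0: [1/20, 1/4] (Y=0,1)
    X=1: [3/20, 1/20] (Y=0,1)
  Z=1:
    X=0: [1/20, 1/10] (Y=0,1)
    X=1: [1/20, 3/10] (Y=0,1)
0.0435 dits

Conditional mutual information: I(X;Y|Z) = H(X|Z) + H(Y|Z) - H(X,Y|Z)

H(Z) = 0.3010
H(X,Z) = 0.5798 → H(X|Z) = 0.2788
H(Y,Z) = 0.5558 → H(Y|Z) = 0.2548
H(X,Y,Z) = 0.7912 → H(X,Y|Z) = 0.4901

I(X;Y|Z) = 0.2788 + 0.2548 - 0.4901 = 0.0435 dits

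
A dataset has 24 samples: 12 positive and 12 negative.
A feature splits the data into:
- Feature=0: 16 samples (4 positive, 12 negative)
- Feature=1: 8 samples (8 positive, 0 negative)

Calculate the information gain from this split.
0.4591 bits

Information Gain = H(Y) - H(Y|Feature)

Before split:
P(positive) = 12/24 = 0.5000
H(Y) = 1.0000 bits

After split:
Feature=0: H = 0.8113 bits (weight = 16/24)
Feature=1: H = 0.0000 bits (weight = 8/24)
H(Y|Feature) = (16/24)×0.8113 + (8/24)×0.0000 = 0.5409 bits

Information Gain = 1.0000 - 0.5409 = 0.4591 bits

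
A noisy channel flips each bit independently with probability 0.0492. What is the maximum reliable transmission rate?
0.7170 bits

For a binary symmetric channel (BSC) with error probability p:
Capacity C = 1 - H(p) bits per symbol

where H(p) = -p log₂(p) - (1-p) log₂(1-p) is the binary entropy function.

H(0.0492) = 0.2830 bits
C = 1 - 0.2830 = 0.7170 bits per symbol

This means we can reliably transmit up to 0.7170 bits of information per channel use.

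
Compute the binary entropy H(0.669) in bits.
0.9159 bits

The binary entropy function is:
H(p) = -p log(p) - (1-p) log(1-p)

H(0.669) = -0.669 × log_2(0.669) - 0.331 × log_2(0.331)
H(0.669) = 0.9159 bits

Note: Binary entropy is maximized at p=0.5 (H=1 bit) and minimized at p=0 or p=1 (H=0).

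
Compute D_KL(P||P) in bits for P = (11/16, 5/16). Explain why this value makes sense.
0.0000 bits

KL divergence satisfies the Gibbs inequality: D_KL(P||Q) ≥ 0 for all distributions P, Q.

D_KL(P||Q) = Σ p(x) log(p(x)/q(x))
Each term is p(x) × log_2(p(x)/p(x)) = p(x) × log_2(1) = 0, so the sum is 0.
D_KL(P||Q) = 0.0000 bits

When P = Q, the KL divergence is exactly 0, as there is no 'divergence' between identical distributions.

This non-negativity is a fundamental property: relative entropy cannot be negative because it measures how different Q is from P.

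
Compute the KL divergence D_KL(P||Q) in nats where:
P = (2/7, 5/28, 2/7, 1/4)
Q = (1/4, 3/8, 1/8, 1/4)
0.1419 nats

KL divergence: D_KL(P||Q) = Σ p(x) log(p(x)/q(x))

Computing term by term:
  x=0: 2/7 × log_e[(2/7)/(1/4)] = 2/7 × 0.1335 = 0.0382
  x=1: 5/28 × log_e[(5/28)/(3/8)] = 5/28 × -0.7419 = -0.1325
  x=2: 2/7 × log_e[(2/7)/(1/8)] = 2/7 × 0.8267 = 0.2362
  x=3: 1/4 × log_e[(1/4)/(1/4)] = 1/4 × 0.0000 = 0.0000

D_KL(P||Q) = 0.1419 nats

Note: KL divergence is always non-negative and equals 0 iff P = Q.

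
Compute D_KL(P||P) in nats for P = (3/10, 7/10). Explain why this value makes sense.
0.0000 nats

KL divergence satisfies the Gibbs inequality: D_KL(P||Q) ≥ 0 for all distributions P, Q.

D_KL(P||Q) = Σ p(x) log(p(x)/q(x))
Each term is p(x) × log_e(p(x)/p(x)) = p(x) × log_e(1) = 0, so the sum is 0.
D_KL(P||Q) = 0.0000 nats

When P = Q, the KL divergence is exactly 0, as there is no 'divergence' between identical distributions.

This non-negativity is a fundamental property: relative entropy cannot be negative because it measures how different Q is from P.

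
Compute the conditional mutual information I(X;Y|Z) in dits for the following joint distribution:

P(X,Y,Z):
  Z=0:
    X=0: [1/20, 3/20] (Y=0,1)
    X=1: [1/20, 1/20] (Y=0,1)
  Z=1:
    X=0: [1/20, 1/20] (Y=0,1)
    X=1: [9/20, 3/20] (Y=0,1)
0.0092 dits

Conditional mutual information: I(X;Y|Z) = H(X|Z) + H(Y|Z) - H(X,Y|Z)

H(Z) = 0.2653
H(X,Z) = 0.4729 → H(X|Z) = 0.2076
H(Y,Z) = 0.5301 → H(Y|Z) = 0.2648
H(X,Y,Z) = 0.7285 → H(X,Y|Z) = 0.4632

I(X;Y|Z) = 0.2076 + 0.2648 - 0.4632 = 0.0092 dits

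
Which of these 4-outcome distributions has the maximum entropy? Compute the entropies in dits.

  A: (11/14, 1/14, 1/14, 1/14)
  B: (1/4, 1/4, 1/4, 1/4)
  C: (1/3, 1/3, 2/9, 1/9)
B

For a discrete distribution over n outcomes, entropy is maximized by the uniform distribution.

Computing entropies:
H(A) = 0.3279 dits
H(B) = 0.6021 dits
H(C) = 0.5693 dits

The uniform distribution (where all probabilities equal 1/4) achieves the maximum entropy of log_10(4) = 0.6021 dits.

Distribution B has the highest entropy.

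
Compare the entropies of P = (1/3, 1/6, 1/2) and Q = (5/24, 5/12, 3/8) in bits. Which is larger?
Q

Computing entropies in bits:
H(P) = 1.4591
H(Q) = 1.5284

Distribution Q has higher entropy.

Intuition: The distribution closer to uniform (more spread out) has higher entropy.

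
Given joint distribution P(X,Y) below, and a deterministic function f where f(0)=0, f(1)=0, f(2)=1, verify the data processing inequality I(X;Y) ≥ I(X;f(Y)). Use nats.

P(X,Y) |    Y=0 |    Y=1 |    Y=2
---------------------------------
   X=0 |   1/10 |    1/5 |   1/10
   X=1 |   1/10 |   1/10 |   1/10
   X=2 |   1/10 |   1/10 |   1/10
I(X;Y) = 0.0138, I(X;f(Y)) = 0.0040, inequality holds: 0.0138 ≥ 0.0040

Data Processing Inequality: For any Markov chain X → Y → Z, we have I(X;Y) ≥ I(X;Z).

Here Z = f(Y) is a deterministic function of Y, forming X → Y → Z.

Original I(X;Y) = 0.0138 nats

After applying f:
P(X,Z) where Z=f(Y):
- P(X,Z=0) = P(X,Y=0) + P(X,Y=1)
- P(X,Z=1) = P(X,Y=2)

I(X;Z) = I(X;f(Y)) = 0.0040 nats

Verification: 0.0138 ≥ 0.0040 ✓

Information cannot be created by processing; the function f can only lose information about X.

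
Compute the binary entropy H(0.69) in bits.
0.8932 bits

The binary entropy function is:
H(p) = -p log(p) - (1-p) log(1-p)

H(0.69) = -0.69 × log_2(0.69) - 0.31 × log_2(0.31)
H(0.69) = 0.8932 bits

Note: Binary entropy is maximized at p=0.5 (H=1 bit) and minimized at p=0 or p=1 (H=0).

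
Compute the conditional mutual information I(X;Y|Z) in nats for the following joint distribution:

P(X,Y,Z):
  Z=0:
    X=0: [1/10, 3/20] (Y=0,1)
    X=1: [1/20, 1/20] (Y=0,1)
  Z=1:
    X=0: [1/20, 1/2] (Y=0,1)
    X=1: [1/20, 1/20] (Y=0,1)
0.0436 nats

Conditional mutual information: I(X;Y|Z) = H(X|Z) + H(Y|Z) - H(X,Y|Z)

H(Z) = 0.6474
H(X,Z) = 1.1359 → H(X|Z) = 0.4885
H(Y,Z) = 1.1655 → H(Y|Z) = 0.5181
H(X,Y,Z) = 1.6103 → H(X,Y|Z) = 0.9629

I(X;Y|Z) = 0.4885 + 0.5181 - 0.9629 = 0.0436 nats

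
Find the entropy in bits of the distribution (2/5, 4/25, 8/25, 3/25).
1.8449 bits

Shannon entropy is H(X) = -Σ p(x) log p(x).

For P = (2/5, 4/25, 8/25, 3/25):
H = -2/5 × log_2(2/5) -4/25 × log_2(4/25) -8/25 × log_2(8/25) -3/25 × log_2(3/25)
H = 1.8449 bits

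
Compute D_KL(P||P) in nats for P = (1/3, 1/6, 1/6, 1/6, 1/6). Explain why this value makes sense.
0.0000 nats

KL divergence satisfies the Gibbs inequality: D_KL(P||Q) ≥ 0 for all distributions P, Q.

D_KL(P||Q) = Σ p(x) log(p(x)/q(x))
Each term is p(x) × log_e(p(x)/p(x)) = p(x) × log_e(1) = 0, so the sum is 0.
D_KL(P||Q) = 0.0000 nats

When P = Q, the KL divergence is exactly 0, as there is no 'divergence' between identical distributions.

This non-negativity is a fundamental property: relative entropy cannot be negative because it measures how different Q is from P.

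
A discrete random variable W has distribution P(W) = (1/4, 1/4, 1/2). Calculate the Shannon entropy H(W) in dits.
0.4515 dits

Shannon entropy is H(X) = -Σ p(x) log p(x).

For P = (1/4, 1/4, 1/2):
H = -1/4 × log_10(1/4) -1/4 × log_10(1/4) -1/2 × log_10(1/2)
H = 0.4515 dits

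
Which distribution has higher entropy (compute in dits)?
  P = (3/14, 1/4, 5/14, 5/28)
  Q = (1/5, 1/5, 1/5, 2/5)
P

Computing entropies in dits:
H(P) = 0.5872
H(Q) = 0.5786

Distribution P has higher entropy.

Intuition: The distribution closer to uniform (more spread out) has higher entropy.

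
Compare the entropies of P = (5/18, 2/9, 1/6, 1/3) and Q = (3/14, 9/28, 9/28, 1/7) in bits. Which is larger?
P

Computing entropies in bits:
H(P) = 1.9547
H(Q) = 1.9299

Distribution P has higher entropy.

Intuition: The distribution closer to uniform (more spread out) has higher entropy.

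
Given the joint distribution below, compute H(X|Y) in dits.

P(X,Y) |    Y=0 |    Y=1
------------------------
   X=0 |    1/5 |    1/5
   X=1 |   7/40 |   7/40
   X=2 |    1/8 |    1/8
0.4693 dits

Using the chain rule: H(X|Y) = H(X,Y) - H(Y)

First, compute H(X,Y) = 0.7703 dits

Marginal P(Y) = (1/2, 1/2)
H(Y) = 0.3010 dits

H(X|Y) = H(X,Y) - H(Y) = 0.7703 - 0.3010 = 0.4693 dits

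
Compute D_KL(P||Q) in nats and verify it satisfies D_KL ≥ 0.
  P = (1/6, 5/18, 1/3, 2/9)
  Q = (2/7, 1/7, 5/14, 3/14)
0.0800 nats

KL divergence satisfies the Gibbs inequality: D_KL(P||Q) ≥ 0 for all distributions P, Q.

D_KL(P||Q) = Σ p(x) log(p(x)/q(x))
Term by term:
  x=0: 1/6 × log_e[(1/6)/(2/7)] = -0.0898
  x=1: 5/18 × log_e[(5/18)/(1/7)] = 0.1847
  x=2: 1/3 × log_e[(1/3)/(5/14)] = -0.0230
  x=3: 2/9 × log_e[(2/9)/(3/14)] = 0.0081
D_KL(P||Q) = 0.0800 nats

D_KL(P||Q) = 0.0800 ≥ 0 ✓

This non-negativity is a fundamental property: relative entropy cannot be negative because it measures how different Q is from P.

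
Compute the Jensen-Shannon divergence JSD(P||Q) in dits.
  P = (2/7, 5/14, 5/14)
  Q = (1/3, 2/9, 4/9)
0.0049 dits

Jensen-Shannon divergence is:
JSD(P||Q) = 0.5 × D_KL(P||M) + 0.5 × D_KL(Q||M)
where M = 0.5 × (P + Q) is the mixture distribution.

M = 0.5 × (2/7, 5/14, 5/14) + 0.5 × (1/3, 2/9, 4/9) = (0.309524, 0.289683, 0.400794)

D_KL(P||M) = 0.0047 dits
D_KL(Q||M) = 0.0051 dits

JSD(P||Q) = 0.5 × 0.0047 + 0.5 × 0.0051 = 0.0049 dits

Unlike KL divergence, JSD is symmetric and bounded: 0 ≤ JSD ≤ log(2).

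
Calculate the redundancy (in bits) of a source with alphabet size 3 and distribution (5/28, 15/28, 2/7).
0.1424 bits

Redundancy measures how far a source is from maximum entropy:
R = H_max - H(X)

Maximum entropy for 3 symbols: H_max = log_2(3) = 1.5850 bits
Actual entropy: H(X) = 1.4426 bits
Redundancy: R = 1.5850 - 1.4426 = 0.1424 bits

This redundancy represents potential for compression: the source could be compressed by 0.1424 bits per symbol.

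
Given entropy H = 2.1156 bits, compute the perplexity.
4.3337

Perplexity is 2^H (or exp(H) for natural log).

H = 2.1156 bits
Perplexity = 2^2.1156 = 4.3337

Interpretation: The model's uncertainty is equivalent to choosing uniformly among 4.3 options.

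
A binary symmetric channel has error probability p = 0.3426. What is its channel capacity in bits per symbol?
0.0727 bits

For a binary symmetric channel (BSC) with error probability p:
Capacity C = 1 - H(p) bits per symbol

where H(p) = -p log₂(p) - (1-p) log₂(1-p) is the binary entropy function.

H(0.3426) = 0.9273 bits
C = 1 - 0.9273 = 0.0727 bits per symbol

This means we can reliably transmit up to 0.0727 bits of information per channel use.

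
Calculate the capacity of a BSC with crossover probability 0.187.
0.3048 bits

For a binary symmetric channel (BSC) with error probability p:
Capacity C = 1 - H(p) bits per symbol

where H(p) = -p log₂(p) - (1-p) log₂(1-p) is the binary entropy function.

H(0.187) = 0.6952 bits
C = 1 - 0.6952 = 0.3048 bits per symbol

This means we can reliably transmit up to 0.3048 bits of information per channel use.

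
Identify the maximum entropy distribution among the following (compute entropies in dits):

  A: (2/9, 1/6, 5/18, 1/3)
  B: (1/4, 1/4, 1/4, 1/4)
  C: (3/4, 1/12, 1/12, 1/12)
B

For a discrete distribution over n outcomes, entropy is maximized by the uniform distribution.

Computing entropies:
H(A) = 0.5884 dits
H(B) = 0.6021 dits
H(C) = 0.3635 dits

The uniform distribution (where all probabilities equal 1/4) achieves the maximum entropy of log_10(4) = 0.6021 dits.

Distribution B has the highest entropy.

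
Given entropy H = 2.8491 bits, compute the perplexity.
7.2055

Perplexity is 2^H (or exp(H) for natural log).

H = 2.8491 bits
Perplexity = 2^2.8491 = 7.2055

Interpretation: The model's uncertainty is equivalent to choosing uniformly among 7.2 options.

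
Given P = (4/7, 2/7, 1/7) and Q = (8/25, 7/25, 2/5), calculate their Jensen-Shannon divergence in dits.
0.0216 dits

Jensen-Shannon divergence is:
JSD(P||Q) = 0.5 × D_KL(P||M) + 0.5 × D_KL(Q||M)
where M = 0.5 × (P + Q) is the mixture distribution.

M = 0.5 × (4/7, 2/7, 1/7) + 0.5 × (8/25, 7/25, 2/5) = (0.445714, 0.282857, 0.271429)

D_KL(P||M) = 0.0231 dits
D_KL(Q||M) = 0.0201 dits

JSD(P||Q) = 0.5 × 0.0231 + 0.5 × 0.0201 = 0.0216 dits

Unlike KL divergence, JSD is symmetric and bounded: 0 ≤ JSD ≤ log(2).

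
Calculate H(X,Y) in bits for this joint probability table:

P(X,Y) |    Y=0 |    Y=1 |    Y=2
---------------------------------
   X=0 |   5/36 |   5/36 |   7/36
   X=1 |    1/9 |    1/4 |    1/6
2.5335 bits

Joint entropy is H(X,Y) = -Σ_{x,y} p(x,y) log p(x,y).

Summing over all non-zero entries:
H(X,Y) = -[5/36·log_2(5/36) + 5/36·log_2(5/36) + 7/36·log_2(7/36) + 1/9·log_2(1/9) + 1/4·log_2(1/4) + 1/6·log_2(1/6)]
H(X,Y) = 2.5335 bits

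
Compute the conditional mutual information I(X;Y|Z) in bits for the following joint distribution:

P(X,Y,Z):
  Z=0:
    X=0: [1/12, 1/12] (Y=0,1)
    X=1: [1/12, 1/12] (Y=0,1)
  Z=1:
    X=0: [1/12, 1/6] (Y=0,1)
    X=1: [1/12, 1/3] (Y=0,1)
0.0105 bits

Conditional mutual information: I(X;Y|Z) = H(X|Z) + H(Y|Z) - H(X,Y|Z)

H(Z) = 0.9183
H(X,Z) = 1.8879 → H(X|Z) = 0.9696
H(Y,Z) = 1.7925 → H(Y|Z) = 0.8742
H(X,Y,Z) = 2.7516 → H(X,Y|Z) = 1.8333

I(X;Y|Z) = 0.9696 + 0.8742 - 1.8333 = 0.0105 bits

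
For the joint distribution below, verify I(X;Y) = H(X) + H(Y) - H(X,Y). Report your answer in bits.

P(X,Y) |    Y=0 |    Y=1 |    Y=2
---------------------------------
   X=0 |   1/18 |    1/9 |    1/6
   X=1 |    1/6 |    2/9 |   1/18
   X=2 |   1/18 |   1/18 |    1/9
I(X;Y) = 0.1271 bits

Mutual information has multiple equivalent forms:
- I(X;Y) = H(X) - H(X|Y)
- I(X;Y) = H(Y) - H(Y|X)
- I(X;Y) = H(X) + H(Y) - H(X,Y)

Computing all quantities:
H(X) = 1.5305, H(Y) = 1.5715, H(X,Y) = 2.9749
H(X|Y) = 1.4034, H(Y|X) = 1.4444

Verification:
H(X) - H(X|Y) = 1.5305 - 1.4034 = 0.1271
H(Y) - H(Y|X) = 1.5715 - 1.4444 = 0.1271
H(X) + H(Y) - H(X,Y) = 1.5305 + 1.5715 - 2.9749 = 0.1271

All forms give I(X;Y) = 0.1271 bits. ✓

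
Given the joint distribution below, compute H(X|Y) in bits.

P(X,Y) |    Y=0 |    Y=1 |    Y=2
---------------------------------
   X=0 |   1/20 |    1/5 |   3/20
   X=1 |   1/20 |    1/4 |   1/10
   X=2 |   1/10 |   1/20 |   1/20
1.4182 bits

Using the chain rule: H(X|Y) = H(X,Y) - H(Y)

First, compute H(X,Y) = 2.9037 bits

Marginal P(Y) = (1/5, 1/2, 3/10)
H(Y) = 1.4855 bits

H(X|Y) = H(X,Y) - H(Y) = 2.9037 - 1.4855 = 1.4182 bits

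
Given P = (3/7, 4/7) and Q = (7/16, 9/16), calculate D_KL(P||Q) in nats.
0.0002 nats

KL divergence: D_KL(P||Q) = Σ p(x) log(p(x)/q(x))

Computing term by term:
  x=0: 3/7 × log_e[(3/7)/(7/16)] = 3/7 × -0.0206 = -0.0088
  x=1: 4/7 × log_e[(4/7)/(9/16)] = 4/7 × 0.0157 = 0.0090

D_KL(P||Q) = 0.0002 nats

Note: KL divergence is always non-negative and equals 0 iff P = Q.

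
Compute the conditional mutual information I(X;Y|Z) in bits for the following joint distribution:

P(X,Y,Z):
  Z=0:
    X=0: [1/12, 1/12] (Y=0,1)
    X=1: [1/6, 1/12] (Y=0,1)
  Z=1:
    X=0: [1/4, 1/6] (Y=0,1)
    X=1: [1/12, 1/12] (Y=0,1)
0.0118 bits

Conditional mutual information: I(X;Y|Z) = H(X|Z) + H(Y|Z) - H(X,Y|Z)

H(Z) = 0.9799
H(X,Z) = 1.8879 → H(X|Z) = 0.9080
H(Y,Z) = 1.9591 → H(Y|Z) = 0.9793
H(X,Y,Z) = 2.8554 → H(X,Y|Z) = 1.8755

I(X;Y|Z) = 0.9080 + 0.9793 - 1.8755 = 0.0118 bits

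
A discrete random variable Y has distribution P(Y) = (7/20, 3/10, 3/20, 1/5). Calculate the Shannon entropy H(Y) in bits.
1.9261 bits

Shannon entropy is H(X) = -Σ p(x) log p(x).

For P = (7/20, 3/10, 3/20, 1/5):
H = -7/20 × log_2(7/20) -3/10 × log_2(3/10) -3/20 × log_2(3/20) -1/5 × log_2(1/5)
H = 1.9261 bits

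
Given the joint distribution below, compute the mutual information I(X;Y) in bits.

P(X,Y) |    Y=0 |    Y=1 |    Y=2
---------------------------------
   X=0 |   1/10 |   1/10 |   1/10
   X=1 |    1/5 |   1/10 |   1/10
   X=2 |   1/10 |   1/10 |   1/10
0.0200 bits

Mutual information: I(X;Y) = H(X) + H(Y) - H(X,Y)

Marginals:
P(X) = (3/10, 2/5, 3/10), H(X) = 1.5710 bits
P(Y) = (2/5, 3/10, 3/10), H(Y) = 1.5710 bits

Joint entropy: H(X,Y) = 3.1219 bits

I(X;Y) = 1.5710 + 1.5710 - 3.1219 = 0.0200 bits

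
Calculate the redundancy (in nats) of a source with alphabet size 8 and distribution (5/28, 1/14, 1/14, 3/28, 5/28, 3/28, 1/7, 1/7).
0.0526 nats

Redundancy measures how far a source is from maximum entropy:
R = H_max - H(X)

Maximum entropy for 8 symbols: H_max = log_e(8) = 2.0794 nats
Actual entropy: H(X) = 2.0269 nats
Redundancy: R = 2.0794 - 2.0269 = 0.0526 nats

This redundancy represents potential for compression: the source could be compressed by 0.0526 nats per symbol.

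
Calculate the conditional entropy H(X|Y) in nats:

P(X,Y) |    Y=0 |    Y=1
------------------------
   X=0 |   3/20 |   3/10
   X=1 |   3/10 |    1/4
0.6654 nats

Using the chain rule: H(X|Y) = H(X,Y) - H(Y)

First, compute H(X,Y) = 1.3535 nats

Marginal P(Y) = (9/20, 11/20)
H(Y) = 0.6881 nats

H(X|Y) = H(X,Y) - H(Y) = 1.3535 - 0.6881 = 0.6654 nats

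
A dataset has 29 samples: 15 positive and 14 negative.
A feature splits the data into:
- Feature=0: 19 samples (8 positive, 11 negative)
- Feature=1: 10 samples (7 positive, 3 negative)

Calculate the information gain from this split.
0.0519 bits

Information Gain = H(Y) - H(Y|Feature)

Before split:
P(positive) = 15/29 = 0.5172
H(Y) = 0.9991 bits

After split:
Feature=0: H = 0.9819 bits (weight = 19/29)
Feature=1: H = 0.8813 bits (weight = 10/29)
H(Y|Feature) = (19/29)×0.9819 + (10/29)×0.8813 = 0.9472 bits

Information Gain = 0.9991 - 0.9472 = 0.0519 bits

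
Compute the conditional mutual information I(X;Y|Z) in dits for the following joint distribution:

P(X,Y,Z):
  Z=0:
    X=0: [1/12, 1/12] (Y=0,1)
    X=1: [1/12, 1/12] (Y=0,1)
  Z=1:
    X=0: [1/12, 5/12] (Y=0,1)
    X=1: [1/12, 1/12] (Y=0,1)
0.0148 dits

Conditional mutual information: I(X;Y|Z) = H(X|Z) + H(Y|Z) - H(X,Y|Z)

H(Z) = 0.2764
H(X,Z) = 0.5396 → H(X|Z) = 0.2632
H(Y,Z) = 0.5396 → H(Y|Z) = 0.2632
H(X,Y,Z) = 0.7879 → H(X,Y|Z) = 0.5115

I(X;Y|Z) = 0.2632 + 0.2632 - 0.5115 = 0.0148 dits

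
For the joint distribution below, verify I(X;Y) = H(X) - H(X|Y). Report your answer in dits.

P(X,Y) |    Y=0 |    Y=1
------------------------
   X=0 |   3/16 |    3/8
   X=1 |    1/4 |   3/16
I(X;Y) = 0.0124 dits

Mutual information has multiple equivalent forms:
- I(X;Y) = H(X) - H(X|Y)
- I(X;Y) = H(Y) - H(Y|X)
- I(X;Y) = H(X) + H(Y) - H(X,Y)

Computing all quantities:
H(X) = 0.2976, H(Y) = 0.2976, H(X,Y) = 0.5829
H(X|Y) = 0.2852, H(Y|X) = 0.2852

Verification:
H(X) - H(X|Y) = 0.2976 - 0.2852 = 0.0124
H(Y) - H(Y|X) = 0.2976 - 0.2852 = 0.0124
H(X) + H(Y) - H(X,Y) = 0.2976 + 0.2976 - 0.5829 = 0.0124

All forms give I(X;Y) = 0.0124 dits. ✓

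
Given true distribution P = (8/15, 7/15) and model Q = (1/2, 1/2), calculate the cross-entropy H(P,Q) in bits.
1.0000 bits

Cross-entropy: H(P,Q) = -Σ p(x) log q(x)

Alternatively: H(P,Q) = H(P) + D_KL(P||Q)
H(P) = 0.9968 bits
D_KL(P||Q) = 0.0032 bits

H(P,Q) = 0.9968 + 0.0032 = 1.0000 bits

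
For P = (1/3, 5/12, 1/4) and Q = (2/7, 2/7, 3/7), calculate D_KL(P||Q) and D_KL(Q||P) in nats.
D_KL(P||Q) = 0.0738, D_KL(Q||P) = 0.0792

KL divergence is not symmetric: D_KL(P||Q) ≠ D_KL(Q||P) in general.

D_KL(P||Q) = 0.0738 nats
D_KL(Q||P) = 0.0792 nats

No, they are not equal!

This asymmetry is why KL divergence is not a true distance metric.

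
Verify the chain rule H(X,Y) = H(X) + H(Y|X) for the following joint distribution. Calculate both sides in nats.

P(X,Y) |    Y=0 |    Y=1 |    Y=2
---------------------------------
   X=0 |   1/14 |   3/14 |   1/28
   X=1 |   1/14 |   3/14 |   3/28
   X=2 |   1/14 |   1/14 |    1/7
H(X,Y) = 2.0505, H(X) = 1.0898, H(Y|X) = 0.9607 (all in nats)

Chain rule: H(X,Y) = H(X) + H(Y|X)

Left side — joint entropy directly:
H(X,Y) = -Σ p(x,y) log p(x,y) = 2.0505 nats

Right side — compute H(Y|X) from the conditional distributions:
P(X) = (9/28, 11/28, 2/7), so H(X) = 1.0898 nats
H(Y|X) = Σ_x P(X=x) · H(Y|X=x):
  P(Y|X=0) = (2/9, 2/3, 1/9), H(Y|X=0) = 0.8487, weight P(X=0) = 9/28
  P(Y|X=1) = (2/11, 6/11, 3/11), H(Y|X=1) = 0.9949, weight P(X=1) = 11/28
  P(Y|X=2) = (1/4, 1/4, 1/2), H(Y|X=2) = 1.0397, weight P(X=2) = 2/7
H(Y|X) = 0.9607 nats

H(X) + H(Y|X) = 1.0898 + 0.9607 = 2.0505 nats

Both sides equal 2.0505 nats. ✓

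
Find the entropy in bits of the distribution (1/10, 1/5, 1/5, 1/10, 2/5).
2.1219 bits

Shannon entropy is H(X) = -Σ p(x) log p(x).

For P = (1/10, 1/5, 1/5, 1/10, 2/5):
H = -1/10 × log_2(1/10) -1/5 × log_2(1/5) -1/5 × log_2(1/5) -1/10 × log_2(1/10) -2/5 × log_2(2/5)
H = 2.1219 bits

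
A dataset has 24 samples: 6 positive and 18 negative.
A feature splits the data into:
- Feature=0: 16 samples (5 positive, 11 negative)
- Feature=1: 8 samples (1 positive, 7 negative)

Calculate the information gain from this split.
0.0327 bits

Information Gain = H(Y) - H(Y|Feature)

Before split:
P(positive) = 6/24 = 0.2500
H(Y) = 0.8113 bits

After split:
Feature=0: H = 0.8960 bits (weight = 16/24)
Feature=1: H = 0.5436 bits (weight = 8/24)
H(Y|Feature) = (16/24)×0.8960 + (8/24)×0.5436 = 0.7785 bits

Information Gain = 0.8113 - 0.7785 = 0.0327 bits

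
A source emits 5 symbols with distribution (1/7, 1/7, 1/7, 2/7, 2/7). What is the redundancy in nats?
0.0596 nats

Redundancy measures how far a source is from maximum entropy:
R = H_max - H(X)

Maximum entropy for 5 symbols: H_max = log_e(5) = 1.6094 nats
Actual entropy: H(X) = 1.5498 nats
Redundancy: R = 1.6094 - 1.5498 = 0.0596 nats

This redundancy represents potential for compression: the source could be compressed by 0.0596 nats per symbol.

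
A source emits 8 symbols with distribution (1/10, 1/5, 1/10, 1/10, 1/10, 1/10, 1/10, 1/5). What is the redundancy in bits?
0.0781 bits

Redundancy measures how far a source is from maximum entropy:
R = H_max - H(X)

Maximum entropy for 8 symbols: H_max = log_2(8) = 3.0000 bits
Actual entropy: H(X) = 2.9219 bits
Redundancy: R = 3.0000 - 2.9219 = 0.0781 bits

This redundancy represents potential for compression: the source could be compressed by 0.0781 bits per symbol.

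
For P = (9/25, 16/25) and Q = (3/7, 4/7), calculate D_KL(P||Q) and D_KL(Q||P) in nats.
D_KL(P||Q) = 0.0098, D_KL(Q||P) = 0.0100

KL divergence is not symmetric: D_KL(P||Q) ≠ D_KL(Q||P) in general.

D_KL(P||Q) = 0.0098 nats
D_KL(Q||P) = 0.0100 nats

No, they are not equal!

This asymmetry is why KL divergence is not a true distance metric.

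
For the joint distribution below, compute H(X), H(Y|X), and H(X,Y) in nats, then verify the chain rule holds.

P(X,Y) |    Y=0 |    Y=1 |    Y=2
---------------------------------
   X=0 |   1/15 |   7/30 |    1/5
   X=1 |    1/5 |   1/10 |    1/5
H(X,Y) = 1.7160, H(X) = 0.6931, H(Y|X) = 1.0229 (all in nats)

Chain rule: H(X,Y) = H(X) + H(Y|X)

Left side — joint entropy directly:
H(X,Y) = -Σ p(x,y) log p(x,y) = 1.7160 nats

Right side — compute H(Y|X) from the conditional distributions:
P(X) = (1/2, 1/2), so H(X) = 0.6931 nats
H(Y|X) = Σ_x P(X=x) · H(Y|X=x):
  P(Y|X=0) = (2/15, 7/15, 2/5), H(Y|X=0) = 0.9908, weight P(X=0) = 1/2
  P(Y|X=1) = (2/5, 1/5, 2/5), H(Y|X=1) = 1.0549, weight P(X=1) = 1/2
H(Y|X) = 1.0229 nats

H(X) + H(Y|X) = 0.6931 + 1.0229 = 1.7160 nats

Both sides equal 1.7160 nats. ✓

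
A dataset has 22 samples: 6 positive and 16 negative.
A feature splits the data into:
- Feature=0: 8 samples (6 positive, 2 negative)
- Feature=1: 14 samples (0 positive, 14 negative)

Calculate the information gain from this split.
0.5503 bits

Information Gain = H(Y) - H(Y|Feature)

Before split:
P(positive) = 6/22 = 0.2727
H(Y) = 0.8454 bits

After split:
Feature=0: H = 0.8113 bits (weight = 8/22)
Feature=1: H = 0.0000 bits (weight = 14/22)
H(Y|Feature) = (8/22)×0.8113 + (14/22)×0.0000 = 0.2950 bits

Information Gain = 0.8454 - 0.2950 = 0.5503 bits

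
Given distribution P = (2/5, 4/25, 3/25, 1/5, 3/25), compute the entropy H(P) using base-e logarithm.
1.4905 nats

Shannon entropy is H(X) = -Σ p(x) log p(x).

For P = (2/5, 4/25, 3/25, 1/5, 3/25):
H = -2/5 × log_e(2/5) -4/25 × log_e(4/25) -3/25 × log_e(3/25) -1/5 × log_e(1/5) -3/25 × log_e(3/25)
H = 1.4905 nats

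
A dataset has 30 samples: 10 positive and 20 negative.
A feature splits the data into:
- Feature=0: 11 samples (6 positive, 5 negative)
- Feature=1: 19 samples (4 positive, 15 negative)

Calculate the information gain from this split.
0.0836 bits

Information Gain = H(Y) - H(Y|Feature)

Before split:
P(positive) = 10/30 = 0.3333
H(Y) = 0.9183 bits

After split:
Feature=0: H = 0.9940 bits (weight = 11/30)
Feature=1: H = 0.7425 bits (weight = 19/30)
H(Y|Feature) = (11/30)×0.9940 + (19/30)×0.7425 = 0.8347 bits

Information Gain = 0.9183 - 0.8347 = 0.0836 bits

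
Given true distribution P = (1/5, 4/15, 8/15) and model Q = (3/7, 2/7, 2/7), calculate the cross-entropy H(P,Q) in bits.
1.6904 bits

Cross-entropy: H(P,Q) = -Σ p(x) log q(x)

Alternatively: H(P,Q) = H(P) + D_KL(P||Q)
H(P) = 1.4566 bits
D_KL(P||Q) = 0.2338 bits

H(P,Q) = 1.4566 + 0.2338 = 1.6904 bits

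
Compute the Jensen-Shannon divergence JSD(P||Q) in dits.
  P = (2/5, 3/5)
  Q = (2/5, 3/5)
0.0000 dits

Jensen-Shannon divergence is:
JSD(P||Q) = 0.5 × D_KL(P||M) + 0.5 × D_KL(Q||M)
where M = 0.5 × (P + Q) is the mixture distribution.

M = 0.5 × (2/5, 3/5) + 0.5 × (2/5, 3/5) = (2/5, 3/5)

D_KL(P||M) = 0.0000 dits
D_KL(Q||M) = 0.0000 dits

JSD(P||Q) = 0.5 × 0.0000 + 0.5 × 0.0000 = 0.0000 dits

Unlike KL divergence, JSD is symmetric and bounded: 0 ≤ JSD ≤ log(2).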